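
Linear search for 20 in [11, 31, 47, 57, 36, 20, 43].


i=0: 11!=20
i=1: 31!=20
i=2: 47!=20
i=3: 57!=20
i=4: 36!=20
i=5: 20==20 found!

Found at 5, 6 comps


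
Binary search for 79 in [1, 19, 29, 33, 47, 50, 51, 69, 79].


Step 1: lo=0, hi=8, mid=4, val=47
Step 2: lo=5, hi=8, mid=6, val=51
Step 3: lo=7, hi=8, mid=7, val=69
Step 4: lo=8, hi=8, mid=8, val=79

Found at index 8


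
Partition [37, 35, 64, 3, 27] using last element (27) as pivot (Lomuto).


Pivot: 27
  3 <= 27: swap -> [3, 35, 64, 37, 27]
Place pivot at 1: [3, 27, 64, 37, 35]

Partitioned: [3, 27, 64, 37, 35]


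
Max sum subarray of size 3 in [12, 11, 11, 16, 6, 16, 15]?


[0:3]: 34
[1:4]: 38
[2:5]: 33
[3:6]: 38
[4:7]: 37

Max: 38 at [1:4]


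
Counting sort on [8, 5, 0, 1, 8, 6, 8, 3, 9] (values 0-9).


Input: [8, 5, 0, 1, 8, 6, 8, 3, 9]
Counts: [1, 1, 0, 1, 0, 1, 1, 0, 3, 1]

Sorted: [0, 1, 3, 5, 6, 8, 8, 8, 9]


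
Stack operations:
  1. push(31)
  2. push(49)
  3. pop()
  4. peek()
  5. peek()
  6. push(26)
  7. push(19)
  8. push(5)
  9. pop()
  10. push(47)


push(31) -> [31]
push(49) -> [31, 49]
pop()->49, [31]
peek()->31
peek()->31
push(26) -> [31, 26]
push(19) -> [31, 26, 19]
push(5) -> [31, 26, 19, 5]
pop()->5, [31, 26, 19]
push(47) -> [31, 26, 19, 47]

Final stack: [31, 26, 19, 47]


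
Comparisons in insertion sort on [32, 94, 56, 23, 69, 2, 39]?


Algorithm: insertion sort
Input: [32, 94, 56, 23, 69, 2, 39]
Sorted: [2, 23, 32, 39, 56, 69, 94]

17


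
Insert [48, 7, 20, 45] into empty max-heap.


Insert 48: [48]
Insert 7: [48, 7]
Insert 20: [48, 7, 20]
Insert 45: [48, 45, 20, 7]

Final heap: [48, 45, 20, 7]


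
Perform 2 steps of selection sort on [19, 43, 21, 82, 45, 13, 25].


Initial: [19, 43, 21, 82, 45, 13, 25]
Step 1: min=13 at 5
  Swap: [13, 43, 21, 82, 45, 19, 25]
Step 2: min=19 at 5
  Swap: [13, 19, 21, 82, 45, 43, 25]

After 2 steps: [13, 19, 21, 82, 45, 43, 25]


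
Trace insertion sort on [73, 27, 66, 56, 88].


Initial: [73, 27, 66, 56, 88]
Insert 27: [27, 73, 66, 56, 88]
Insert 66: [27, 66, 73, 56, 88]
Insert 56: [27, 56, 66, 73, 88]
Insert 88: [27, 56, 66, 73, 88]

Sorted: [27, 56, 66, 73, 88]


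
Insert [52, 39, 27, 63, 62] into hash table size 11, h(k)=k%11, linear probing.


Insert 52: h=8 -> slot 8
Insert 39: h=6 -> slot 6
Insert 27: h=5 -> slot 5
Insert 63: h=8, 1 probes -> slot 9
Insert 62: h=7 -> slot 7

Table: [None, None, None, None, None, 27, 39, 62, 52, 63, None]


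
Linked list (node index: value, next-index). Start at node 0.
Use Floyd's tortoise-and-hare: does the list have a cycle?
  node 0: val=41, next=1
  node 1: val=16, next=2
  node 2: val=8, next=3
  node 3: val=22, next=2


Floyd's tortoise (slow, +1) and hare (fast, +2):
  init: slow=0, fast=0
  step 1: slow=1, fast=2
  step 2: slow=2, fast=2
  slow == fast at node 2: cycle detected

Cycle: yes


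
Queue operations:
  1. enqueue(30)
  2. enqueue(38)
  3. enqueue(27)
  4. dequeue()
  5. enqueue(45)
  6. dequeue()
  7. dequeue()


enqueue(30) -> [30]
enqueue(38) -> [30, 38]
enqueue(27) -> [30, 38, 27]
dequeue()->30, [38, 27]
enqueue(45) -> [38, 27, 45]
dequeue()->38, [27, 45]
dequeue()->27, [45]

Final queue: [45]


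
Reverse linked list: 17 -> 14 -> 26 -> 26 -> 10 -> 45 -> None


Step 1: curr=17, set curr.next=prev(None) | reversed so far: 17
Step 2: curr=14, set curr.next=prev(17) | reversed so far: 14 -> 17
Step 3: curr=26, set curr.next=prev(14) | reversed so far: 26 -> 14 -> 17
Step 4: curr=26, set curr.next=prev(26) | reversed so far: 26 -> 26 -> 14 -> 17
Step 5: curr=10, set curr.next=prev(26) | reversed so far: 10 -> 26 -> 26 -> 14 -> 17
Step 6: curr=45, set curr.next=prev(10) | reversed so far: 45 -> 10 -> 26 -> 26 -> 14 -> 17

45 -> 10 -> 26 -> 26 -> 14 -> 17 -> None


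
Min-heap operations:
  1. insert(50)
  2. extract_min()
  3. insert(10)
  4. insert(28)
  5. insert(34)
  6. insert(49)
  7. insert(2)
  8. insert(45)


insert(50) -> [50]
extract_min()->50, []
insert(10) -> [10]
insert(28) -> [10, 28]
insert(34) -> [10, 28, 34]
insert(49) -> [10, 28, 34, 49]
insert(2) -> [2, 10, 34, 49, 28]
insert(45) -> [2, 10, 34, 49, 28, 45]

Final heap: [2, 10, 34, 49, 28, 45]


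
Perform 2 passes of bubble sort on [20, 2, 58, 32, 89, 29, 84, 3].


Initial: [20, 2, 58, 32, 89, 29, 84, 3]
Pass 1: [2, 20, 32, 58, 29, 84, 3, 89] (5 swaps)
Pass 2: [2, 20, 32, 29, 58, 3, 84, 89] (2 swaps)

After 2 passes: [2, 20, 32, 29, 58, 3, 84, 89]


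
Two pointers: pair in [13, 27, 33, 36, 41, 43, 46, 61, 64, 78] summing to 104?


lo=0(13)+hi=9(78)=91
lo=1(27)+hi=9(78)=105
lo=1(27)+hi=8(64)=91
lo=2(33)+hi=8(64)=97
lo=3(36)+hi=8(64)=100
lo=4(41)+hi=8(64)=105
lo=4(41)+hi=7(61)=102
lo=5(43)+hi=7(61)=104

Yes: 43+61=104


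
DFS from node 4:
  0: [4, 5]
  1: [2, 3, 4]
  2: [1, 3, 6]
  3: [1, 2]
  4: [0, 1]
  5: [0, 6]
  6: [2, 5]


Visit 4, push [1, 0]
Visit 0, push [5]
Visit 5, push [6]
Visit 6, push [2]
Visit 2, push [3, 1]
Visit 1, push [3]
Visit 3, push []

DFS order: [4, 0, 5, 6, 2, 1, 3]


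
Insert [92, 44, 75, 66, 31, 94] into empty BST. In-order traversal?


Insert 92: root
Insert 44: L from 92
Insert 75: L from 92 -> R from 44
Insert 66: L from 92 -> R from 44 -> L from 75
Insert 31: L from 92 -> L from 44
Insert 94: R from 92

In-order: [31, 44, 66, 75, 92, 94]


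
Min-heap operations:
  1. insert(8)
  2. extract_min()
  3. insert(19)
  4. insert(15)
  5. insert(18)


insert(8) -> [8]
extract_min()->8, []
insert(19) -> [19]
insert(15) -> [15, 19]
insert(18) -> [15, 19, 18]

Final heap: [15, 19, 18]


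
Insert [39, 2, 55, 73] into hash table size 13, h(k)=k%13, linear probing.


Insert 39: h=0 -> slot 0
Insert 2: h=2 -> slot 2
Insert 55: h=3 -> slot 3
Insert 73: h=8 -> slot 8

Table: [39, None, 2, 55, None, None, None, None, 73, None, None, None, None]


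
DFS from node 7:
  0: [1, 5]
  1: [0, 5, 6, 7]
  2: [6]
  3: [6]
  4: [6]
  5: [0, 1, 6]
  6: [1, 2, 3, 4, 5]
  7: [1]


Visit 7, push [1]
Visit 1, push [6, 5, 0]
Visit 0, push [5]
Visit 5, push [6]
Visit 6, push [4, 3, 2]
Visit 2, push []
Visit 3, push []
Visit 4, push []

DFS order: [7, 1, 0, 5, 6, 2, 3, 4]


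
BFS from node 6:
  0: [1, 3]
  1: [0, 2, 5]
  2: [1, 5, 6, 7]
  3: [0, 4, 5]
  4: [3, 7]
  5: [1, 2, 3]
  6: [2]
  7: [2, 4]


Visit 6, enqueue [2]
Visit 2, enqueue [1, 5, 7]
Visit 1, enqueue [0]
Visit 5, enqueue [3]
Visit 7, enqueue [4]
Visit 0, enqueue []
Visit 3, enqueue []
Visit 4, enqueue []

BFS order: [6, 2, 1, 5, 7, 0, 3, 4]


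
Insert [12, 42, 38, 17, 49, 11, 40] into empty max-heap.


Insert 12: [12]
Insert 42: [42, 12]
Insert 38: [42, 12, 38]
Insert 17: [42, 17, 38, 12]
Insert 49: [49, 42, 38, 12, 17]
Insert 11: [49, 42, 38, 12, 17, 11]
Insert 40: [49, 42, 40, 12, 17, 11, 38]

Final heap: [49, 42, 40, 12, 17, 11, 38]


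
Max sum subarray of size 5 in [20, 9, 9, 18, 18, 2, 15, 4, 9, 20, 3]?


[0:5]: 74
[1:6]: 56
[2:7]: 62
[3:8]: 57
[4:9]: 48
[5:10]: 50
[6:11]: 51

Max: 74 at [0:5]


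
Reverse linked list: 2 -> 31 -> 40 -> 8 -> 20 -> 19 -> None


Step 1: curr=2, set curr.next=prev(None) | reversed so far: 2
Step 2: curr=31, set curr.next=prev(2) | reversed so far: 31 -> 2
Step 3: curr=40, set curr.next=prev(31) | reversed so far: 40 -> 31 -> 2
Step 4: curr=8, set curr.next=prev(40) | reversed so far: 8 -> 40 -> 31 -> 2
Step 5: curr=20, set curr.next=prev(8) | reversed so far: 20 -> 8 -> 40 -> 31 -> 2
Step 6: curr=19, set curr.next=prev(20) | reversed so far: 19 -> 20 -> 8 -> 40 -> 31 -> 2

19 -> 20 -> 8 -> 40 -> 31 -> 2 -> None


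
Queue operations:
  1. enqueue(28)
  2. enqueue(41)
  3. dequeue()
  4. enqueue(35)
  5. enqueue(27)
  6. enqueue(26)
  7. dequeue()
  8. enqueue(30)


enqueue(28) -> [28]
enqueue(41) -> [28, 41]
dequeue()->28, [41]
enqueue(35) -> [41, 35]
enqueue(27) -> [41, 35, 27]
enqueue(26) -> [41, 35, 27, 26]
dequeue()->41, [35, 27, 26]
enqueue(30) -> [35, 27, 26, 30]

Final queue: [35, 27, 26, 30]


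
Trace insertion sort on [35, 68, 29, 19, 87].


Initial: [35, 68, 29, 19, 87]
Insert 68: [35, 68, 29, 19, 87]
Insert 29: [29, 35, 68, 19, 87]
Insert 19: [19, 29, 35, 68, 87]
Insert 87: [19, 29, 35, 68, 87]

Sorted: [19, 29, 35, 68, 87]


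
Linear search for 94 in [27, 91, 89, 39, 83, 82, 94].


i=0: 27!=94
i=1: 91!=94
i=2: 89!=94
i=3: 39!=94
i=4: 83!=94
i=5: 82!=94
i=6: 94==94 found!

Found at 6, 7 comps


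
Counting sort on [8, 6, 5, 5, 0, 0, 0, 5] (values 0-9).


Input: [8, 6, 5, 5, 0, 0, 0, 5]
Counts: [3, 0, 0, 0, 0, 3, 1, 0, 1, 0]

Sorted: [0, 0, 0, 5, 5, 5, 6, 8]


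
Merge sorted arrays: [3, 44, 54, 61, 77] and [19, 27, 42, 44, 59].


Take 3 from A
Take 19 from B
Take 27 from B
Take 42 from B
Take 44 from A
Take 44 from B
Take 54 from A
Take 59 from B

Merged: [3, 19, 27, 42, 44, 44, 54, 59, 61, 77]


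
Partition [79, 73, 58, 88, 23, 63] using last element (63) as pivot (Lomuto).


Pivot: 63
  58 <= 63: swap -> [58, 73, 79, 88, 23, 63]
  23 <= 63: swap -> [58, 23, 79, 88, 73, 63]
Place pivot at 2: [58, 23, 63, 88, 73, 79]

Partitioned: [58, 23, 63, 88, 73, 79]


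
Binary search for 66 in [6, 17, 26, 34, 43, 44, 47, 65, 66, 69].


Step 1: lo=0, hi=9, mid=4, val=43
Step 2: lo=5, hi=9, mid=7, val=65
Step 3: lo=8, hi=9, mid=8, val=66

Found at index 8


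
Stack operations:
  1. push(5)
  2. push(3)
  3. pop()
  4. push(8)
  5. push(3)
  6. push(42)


push(5) -> [5]
push(3) -> [5, 3]
pop()->3, [5]
push(8) -> [5, 8]
push(3) -> [5, 8, 3]
push(42) -> [5, 8, 3, 42]

Final stack: [5, 8, 3, 42]


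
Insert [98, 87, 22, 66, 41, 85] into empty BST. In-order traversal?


Insert 98: root
Insert 87: L from 98
Insert 22: L from 98 -> L from 87
Insert 66: L from 98 -> L from 87 -> R from 22
Insert 41: L from 98 -> L from 87 -> R from 22 -> L from 66
Insert 85: L from 98 -> L from 87 -> R from 22 -> R from 66

In-order: [22, 41, 66, 85, 87, 98]


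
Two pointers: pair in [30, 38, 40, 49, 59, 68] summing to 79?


lo=0(30)+hi=5(68)=98
lo=0(30)+hi=4(59)=89
lo=0(30)+hi=3(49)=79

Yes: 30+49=79


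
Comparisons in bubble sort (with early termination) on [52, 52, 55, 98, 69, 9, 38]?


Algorithm: bubble sort (with early termination)
Input: [52, 52, 55, 98, 69, 9, 38]
Sorted: [9, 38, 52, 52, 55, 69, 98]

21


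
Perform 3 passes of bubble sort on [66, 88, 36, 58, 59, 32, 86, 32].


Initial: [66, 88, 36, 58, 59, 32, 86, 32]
Pass 1: [66, 36, 58, 59, 32, 86, 32, 88] (6 swaps)
Pass 2: [36, 58, 59, 32, 66, 32, 86, 88] (5 swaps)
Pass 3: [36, 58, 32, 59, 32, 66, 86, 88] (2 swaps)

After 3 passes: [36, 58, 32, 59, 32, 66, 86, 88]


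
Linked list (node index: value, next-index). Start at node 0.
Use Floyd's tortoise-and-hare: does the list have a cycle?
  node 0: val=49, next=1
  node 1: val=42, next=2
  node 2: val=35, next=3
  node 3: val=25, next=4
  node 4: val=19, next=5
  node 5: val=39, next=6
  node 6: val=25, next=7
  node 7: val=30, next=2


Floyd's tortoise (slow, +1) and hare (fast, +2):
  init: slow=0, fast=0
  step 1: slow=1, fast=2
  step 2: slow=2, fast=4
  step 3: slow=3, fast=6
  step 4: slow=4, fast=2
  step 5: slow=5, fast=4
  step 6: slow=6, fast=6
  slow == fast at node 6: cycle detected

Cycle: yes


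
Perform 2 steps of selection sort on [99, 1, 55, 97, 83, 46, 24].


Initial: [99, 1, 55, 97, 83, 46, 24]
Step 1: min=1 at 1
  Swap: [1, 99, 55, 97, 83, 46, 24]
Step 2: min=24 at 6
  Swap: [1, 24, 55, 97, 83, 46, 99]

After 2 steps: [1, 24, 55, 97, 83, 46, 99]


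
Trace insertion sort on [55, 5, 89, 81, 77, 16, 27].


Initial: [55, 5, 89, 81, 77, 16, 27]
Insert 5: [5, 55, 89, 81, 77, 16, 27]
Insert 89: [5, 55, 89, 81, 77, 16, 27]
Insert 81: [5, 55, 81, 89, 77, 16, 27]
Insert 77: [5, 55, 77, 81, 89, 16, 27]
Insert 16: [5, 16, 55, 77, 81, 89, 27]
Insert 27: [5, 16, 27, 55, 77, 81, 89]

Sorted: [5, 16, 27, 55, 77, 81, 89]


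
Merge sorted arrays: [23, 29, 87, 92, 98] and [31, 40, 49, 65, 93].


Take 23 from A
Take 29 from A
Take 31 from B
Take 40 from B
Take 49 from B
Take 65 from B
Take 87 from A
Take 92 from A
Take 93 from B

Merged: [23, 29, 31, 40, 49, 65, 87, 92, 93, 98]


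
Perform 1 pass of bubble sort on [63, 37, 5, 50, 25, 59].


Initial: [63, 37, 5, 50, 25, 59]
Pass 1: [37, 5, 50, 25, 59, 63] (5 swaps)

After 1 pass: [37, 5, 50, 25, 59, 63]


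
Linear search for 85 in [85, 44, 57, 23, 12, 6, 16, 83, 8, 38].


i=0: 85==85 found!

Found at 0, 1 comps


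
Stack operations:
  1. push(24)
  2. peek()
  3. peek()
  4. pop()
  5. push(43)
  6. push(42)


push(24) -> [24]
peek()->24
peek()->24
pop()->24, []
push(43) -> [43]
push(42) -> [43, 42]

Final stack: [43, 42]


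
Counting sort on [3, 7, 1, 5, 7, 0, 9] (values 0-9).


Input: [3, 7, 1, 5, 7, 0, 9]
Counts: [1, 1, 0, 1, 0, 1, 0, 2, 0, 1]

Sorted: [0, 1, 3, 5, 7, 7, 9]


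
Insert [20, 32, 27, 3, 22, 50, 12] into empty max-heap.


Insert 20: [20]
Insert 32: [32, 20]
Insert 27: [32, 20, 27]
Insert 3: [32, 20, 27, 3]
Insert 22: [32, 22, 27, 3, 20]
Insert 50: [50, 22, 32, 3, 20, 27]
Insert 12: [50, 22, 32, 3, 20, 27, 12]

Final heap: [50, 22, 32, 3, 20, 27, 12]


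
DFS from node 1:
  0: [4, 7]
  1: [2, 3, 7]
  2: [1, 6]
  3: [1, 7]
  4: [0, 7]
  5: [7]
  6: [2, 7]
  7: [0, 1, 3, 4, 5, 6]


Visit 1, push [7, 3, 2]
Visit 2, push [6]
Visit 6, push [7]
Visit 7, push [5, 4, 3, 0]
Visit 0, push [4]
Visit 4, push []
Visit 3, push []
Visit 5, push []

DFS order: [1, 2, 6, 7, 0, 4, 3, 5]


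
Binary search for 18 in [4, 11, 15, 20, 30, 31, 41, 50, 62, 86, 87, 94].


Step 1: lo=0, hi=11, mid=5, val=31
Step 2: lo=0, hi=4, mid=2, val=15
Step 3: lo=3, hi=4, mid=3, val=20

Not found


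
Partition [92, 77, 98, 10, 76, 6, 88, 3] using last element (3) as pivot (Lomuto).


Pivot: 3
Place pivot at 0: [3, 77, 98, 10, 76, 6, 88, 92]

Partitioned: [3, 77, 98, 10, 76, 6, 88, 92]


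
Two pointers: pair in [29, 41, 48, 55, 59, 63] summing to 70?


lo=0(29)+hi=5(63)=92
lo=0(29)+hi=4(59)=88
lo=0(29)+hi=3(55)=84
lo=0(29)+hi=2(48)=77
lo=0(29)+hi=1(41)=70

Yes: 29+41=70


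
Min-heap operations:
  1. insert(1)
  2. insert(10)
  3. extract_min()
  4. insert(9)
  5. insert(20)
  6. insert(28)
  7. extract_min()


insert(1) -> [1]
insert(10) -> [1, 10]
extract_min()->1, [10]
insert(9) -> [9, 10]
insert(20) -> [9, 10, 20]
insert(28) -> [9, 10, 20, 28]
extract_min()->9, [10, 28, 20]

Final heap: [10, 28, 20]


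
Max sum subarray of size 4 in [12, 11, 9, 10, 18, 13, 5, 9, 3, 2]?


[0:4]: 42
[1:5]: 48
[2:6]: 50
[3:7]: 46
[4:8]: 45
[5:9]: 30
[6:10]: 19

Max: 50 at [2:6]


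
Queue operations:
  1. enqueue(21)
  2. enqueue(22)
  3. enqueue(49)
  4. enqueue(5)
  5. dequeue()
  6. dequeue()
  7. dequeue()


enqueue(21) -> [21]
enqueue(22) -> [21, 22]
enqueue(49) -> [21, 22, 49]
enqueue(5) -> [21, 22, 49, 5]
dequeue()->21, [22, 49, 5]
dequeue()->22, [49, 5]
dequeue()->49, [5]

Final queue: [5]


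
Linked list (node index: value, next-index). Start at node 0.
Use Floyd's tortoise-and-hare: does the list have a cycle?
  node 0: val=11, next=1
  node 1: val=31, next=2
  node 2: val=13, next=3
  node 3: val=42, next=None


Floyd's tortoise (slow, +1) and hare (fast, +2):
  init: slow=0, fast=0
  step 1: slow=1, fast=2
  step 2: fast 2->3->None, no cycle

Cycle: no


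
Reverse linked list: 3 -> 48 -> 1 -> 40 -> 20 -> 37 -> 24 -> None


Step 1: curr=3, set curr.next=prev(None) | reversed so far: 3
Step 2: curr=48, set curr.next=prev(3) | reversed so far: 48 -> 3
Step 3: curr=1, set curr.next=prev(48) | reversed so far: 1 -> 48 -> 3
Step 4: curr=40, set curr.next=prev(1) | reversed so far: 40 -> 1 -> 48 -> 3
Step 5: curr=20, set curr.next=prev(40) | reversed so far: 20 -> 40 -> 1 -> 48 -> 3
Step 6: curr=37, set curr.next=prev(20) | reversed so far: 37 -> 20 -> 40 -> 1 -> 48 -> 3
Step 7: curr=24, set curr.next=prev(37) | reversed so far: 24 -> 37 -> 20 -> 40 -> 1 -> 48 -> 3

24 -> 37 -> 20 -> 40 -> 1 -> 48 -> 3 -> None


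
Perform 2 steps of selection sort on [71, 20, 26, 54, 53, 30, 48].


Initial: [71, 20, 26, 54, 53, 30, 48]
Step 1: min=20 at 1
  Swap: [20, 71, 26, 54, 53, 30, 48]
Step 2: min=26 at 2
  Swap: [20, 26, 71, 54, 53, 30, 48]

After 2 steps: [20, 26, 71, 54, 53, 30, 48]


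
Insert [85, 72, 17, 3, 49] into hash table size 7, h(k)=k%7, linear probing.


Insert 85: h=1 -> slot 1
Insert 72: h=2 -> slot 2
Insert 17: h=3 -> slot 3
Insert 3: h=3, 1 probes -> slot 4
Insert 49: h=0 -> slot 0

Table: [49, 85, 72, 17, 3, None, None]


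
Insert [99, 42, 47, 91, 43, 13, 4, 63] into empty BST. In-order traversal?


Insert 99: root
Insert 42: L from 99
Insert 47: L from 99 -> R from 42
Insert 91: L from 99 -> R from 42 -> R from 47
Insert 43: L from 99 -> R from 42 -> L from 47
Insert 13: L from 99 -> L from 42
Insert 4: L from 99 -> L from 42 -> L from 13
Insert 63: L from 99 -> R from 42 -> R from 47 -> L from 91

In-order: [4, 13, 42, 43, 47, 63, 91, 99]


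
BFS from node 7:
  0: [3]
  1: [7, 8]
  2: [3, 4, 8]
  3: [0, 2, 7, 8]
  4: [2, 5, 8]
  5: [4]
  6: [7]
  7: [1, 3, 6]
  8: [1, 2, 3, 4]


Visit 7, enqueue [1, 3, 6]
Visit 1, enqueue [8]
Visit 3, enqueue [0, 2]
Visit 6, enqueue []
Visit 8, enqueue [4]
Visit 0, enqueue []
Visit 2, enqueue []
Visit 4, enqueue [5]
Visit 5, enqueue []

BFS order: [7, 1, 3, 6, 8, 0, 2, 4, 5]


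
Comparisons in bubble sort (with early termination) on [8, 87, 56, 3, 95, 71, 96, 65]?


Algorithm: bubble sort (with early termination)
Input: [8, 87, 56, 3, 95, 71, 96, 65]
Sorted: [3, 8, 56, 65, 71, 87, 95, 96]

25


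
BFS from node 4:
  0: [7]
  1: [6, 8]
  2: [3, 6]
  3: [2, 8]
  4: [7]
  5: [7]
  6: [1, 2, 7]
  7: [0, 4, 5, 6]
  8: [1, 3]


Visit 4, enqueue [7]
Visit 7, enqueue [0, 5, 6]
Visit 0, enqueue []
Visit 5, enqueue []
Visit 6, enqueue [1, 2]
Visit 1, enqueue [8]
Visit 2, enqueue [3]
Visit 8, enqueue []
Visit 3, enqueue []

BFS order: [4, 7, 0, 5, 6, 1, 2, 8, 3]


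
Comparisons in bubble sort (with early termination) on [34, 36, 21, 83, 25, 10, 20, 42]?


Algorithm: bubble sort (with early termination)
Input: [34, 36, 21, 83, 25, 10, 20, 42]
Sorted: [10, 20, 21, 25, 34, 36, 42, 83]

27


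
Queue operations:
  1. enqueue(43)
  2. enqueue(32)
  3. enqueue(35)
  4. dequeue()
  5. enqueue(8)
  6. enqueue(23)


enqueue(43) -> [43]
enqueue(32) -> [43, 32]
enqueue(35) -> [43, 32, 35]
dequeue()->43, [32, 35]
enqueue(8) -> [32, 35, 8]
enqueue(23) -> [32, 35, 8, 23]

Final queue: [32, 35, 8, 23]


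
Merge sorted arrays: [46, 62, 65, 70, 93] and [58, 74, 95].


Take 46 from A
Take 58 from B
Take 62 from A
Take 65 from A
Take 70 from A
Take 74 from B
Take 93 from A

Merged: [46, 58, 62, 65, 70, 74, 93, 95]


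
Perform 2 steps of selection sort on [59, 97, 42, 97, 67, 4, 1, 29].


Initial: [59, 97, 42, 97, 67, 4, 1, 29]
Step 1: min=1 at 6
  Swap: [1, 97, 42, 97, 67, 4, 59, 29]
Step 2: min=4 at 5
  Swap: [1, 4, 42, 97, 67, 97, 59, 29]

After 2 steps: [1, 4, 42, 97, 67, 97, 59, 29]


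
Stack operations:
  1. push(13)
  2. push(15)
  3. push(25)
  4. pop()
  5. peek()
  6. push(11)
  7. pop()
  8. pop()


push(13) -> [13]
push(15) -> [13, 15]
push(25) -> [13, 15, 25]
pop()->25, [13, 15]
peek()->15
push(11) -> [13, 15, 11]
pop()->11, [13, 15]
pop()->15, [13]

Final stack: [13]


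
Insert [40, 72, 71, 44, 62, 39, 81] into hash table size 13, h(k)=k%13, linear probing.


Insert 40: h=1 -> slot 1
Insert 72: h=7 -> slot 7
Insert 71: h=6 -> slot 6
Insert 44: h=5 -> slot 5
Insert 62: h=10 -> slot 10
Insert 39: h=0 -> slot 0
Insert 81: h=3 -> slot 3

Table: [39, 40, None, 81, None, 44, 71, 72, None, None, 62, None, None]


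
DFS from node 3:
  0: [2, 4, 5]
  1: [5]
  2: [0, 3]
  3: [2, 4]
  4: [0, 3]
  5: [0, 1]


Visit 3, push [4, 2]
Visit 2, push [0]
Visit 0, push [5, 4]
Visit 4, push []
Visit 5, push [1]
Visit 1, push []

DFS order: [3, 2, 0, 4, 5, 1]


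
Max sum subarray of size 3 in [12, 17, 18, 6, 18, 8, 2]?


[0:3]: 47
[1:4]: 41
[2:5]: 42
[3:6]: 32
[4:7]: 28

Max: 47 at [0:3]


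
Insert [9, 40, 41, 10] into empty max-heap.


Insert 9: [9]
Insert 40: [40, 9]
Insert 41: [41, 9, 40]
Insert 10: [41, 10, 40, 9]

Final heap: [41, 10, 40, 9]


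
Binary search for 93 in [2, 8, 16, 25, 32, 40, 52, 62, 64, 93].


Step 1: lo=0, hi=9, mid=4, val=32
Step 2: lo=5, hi=9, mid=7, val=62
Step 3: lo=8, hi=9, mid=8, val=64
Step 4: lo=9, hi=9, mid=9, val=93

Found at index 9


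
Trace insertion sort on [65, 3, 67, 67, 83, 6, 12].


Initial: [65, 3, 67, 67, 83, 6, 12]
Insert 3: [3, 65, 67, 67, 83, 6, 12]
Insert 67: [3, 65, 67, 67, 83, 6, 12]
Insert 67: [3, 65, 67, 67, 83, 6, 12]
Insert 83: [3, 65, 67, 67, 83, 6, 12]
Insert 6: [3, 6, 65, 67, 67, 83, 12]
Insert 12: [3, 6, 12, 65, 67, 67, 83]

Sorted: [3, 6, 12, 65, 67, 67, 83]


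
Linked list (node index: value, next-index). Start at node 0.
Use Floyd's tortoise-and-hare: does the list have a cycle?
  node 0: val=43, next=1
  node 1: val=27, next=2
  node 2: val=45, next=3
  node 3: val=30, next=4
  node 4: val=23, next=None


Floyd's tortoise (slow, +1) and hare (fast, +2):
  init: slow=0, fast=0
  step 1: slow=1, fast=2
  step 2: slow=2, fast=4
  step 3: fast -> None, no cycle

Cycle: no


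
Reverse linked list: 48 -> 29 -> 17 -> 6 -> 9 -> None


Step 1: curr=48, set curr.next=prev(None) | reversed so far: 48
Step 2: curr=29, set curr.next=prev(48) | reversed so far: 29 -> 48
Step 3: curr=17, set curr.next=prev(29) | reversed so far: 17 -> 29 -> 48
Step 4: curr=6, set curr.next=prev(17) | reversed so far: 6 -> 17 -> 29 -> 48
Step 5: curr=9, set curr.next=prev(6) | reversed so far: 9 -> 6 -> 17 -> 29 -> 48

9 -> 6 -> 17 -> 29 -> 48 -> None


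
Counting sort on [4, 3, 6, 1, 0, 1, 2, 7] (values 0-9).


Input: [4, 3, 6, 1, 0, 1, 2, 7]
Counts: [1, 2, 1, 1, 1, 0, 1, 1, 0, 0]

Sorted: [0, 1, 1, 2, 3, 4, 6, 7]


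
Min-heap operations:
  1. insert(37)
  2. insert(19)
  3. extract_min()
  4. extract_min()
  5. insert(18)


insert(37) -> [37]
insert(19) -> [19, 37]
extract_min()->19, [37]
extract_min()->37, []
insert(18) -> [18]

Final heap: [18]


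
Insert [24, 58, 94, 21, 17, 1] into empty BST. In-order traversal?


Insert 24: root
Insert 58: R from 24
Insert 94: R from 24 -> R from 58
Insert 21: L from 24
Insert 17: L from 24 -> L from 21
Insert 1: L from 24 -> L from 21 -> L from 17

In-order: [1, 17, 21, 24, 58, 94]


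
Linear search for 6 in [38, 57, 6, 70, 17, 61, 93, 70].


i=0: 38!=6
i=1: 57!=6
i=2: 6==6 found!

Found at 2, 3 comps


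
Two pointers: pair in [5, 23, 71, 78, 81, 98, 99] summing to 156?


lo=0(5)+hi=6(99)=104
lo=1(23)+hi=6(99)=122
lo=2(71)+hi=6(99)=170
lo=2(71)+hi=5(98)=169
lo=2(71)+hi=4(81)=152
lo=3(78)+hi=4(81)=159

No pair found


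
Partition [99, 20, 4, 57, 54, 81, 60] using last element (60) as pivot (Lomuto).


Pivot: 60
  20 <= 60: swap -> [20, 99, 4, 57, 54, 81, 60]
  4 <= 60: swap -> [20, 4, 99, 57, 54, 81, 60]
  57 <= 60: swap -> [20, 4, 57, 99, 54, 81, 60]
  54 <= 60: swap -> [20, 4, 57, 54, 99, 81, 60]
Place pivot at 4: [20, 4, 57, 54, 60, 81, 99]

Partitioned: [20, 4, 57, 54, 60, 81, 99]


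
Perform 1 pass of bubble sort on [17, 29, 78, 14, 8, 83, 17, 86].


Initial: [17, 29, 78, 14, 8, 83, 17, 86]
Pass 1: [17, 29, 14, 8, 78, 17, 83, 86] (3 swaps)

After 1 pass: [17, 29, 14, 8, 78, 17, 83, 86]


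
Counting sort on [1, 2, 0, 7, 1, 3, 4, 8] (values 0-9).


Input: [1, 2, 0, 7, 1, 3, 4, 8]
Counts: [1, 2, 1, 1, 1, 0, 0, 1, 1, 0]

Sorted: [0, 1, 1, 2, 3, 4, 7, 8]


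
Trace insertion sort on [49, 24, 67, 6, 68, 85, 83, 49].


Initial: [49, 24, 67, 6, 68, 85, 83, 49]
Insert 24: [24, 49, 67, 6, 68, 85, 83, 49]
Insert 67: [24, 49, 67, 6, 68, 85, 83, 49]
Insert 6: [6, 24, 49, 67, 68, 85, 83, 49]
Insert 68: [6, 24, 49, 67, 68, 85, 83, 49]
Insert 85: [6, 24, 49, 67, 68, 85, 83, 49]
Insert 83: [6, 24, 49, 67, 68, 83, 85, 49]
Insert 49: [6, 24, 49, 49, 67, 68, 83, 85]

Sorted: [6, 24, 49, 49, 67, 68, 83, 85]


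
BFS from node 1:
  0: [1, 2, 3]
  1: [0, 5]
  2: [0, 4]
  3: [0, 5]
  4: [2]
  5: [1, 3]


Visit 1, enqueue [0, 5]
Visit 0, enqueue [2, 3]
Visit 5, enqueue []
Visit 2, enqueue [4]
Visit 3, enqueue []
Visit 4, enqueue []

BFS order: [1, 0, 5, 2, 3, 4]


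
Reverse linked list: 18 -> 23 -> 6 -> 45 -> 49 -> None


Step 1: curr=18, set curr.next=prev(None) | reversed so far: 18
Step 2: curr=23, set curr.next=prev(18) | reversed so far: 23 -> 18
Step 3: curr=6, set curr.next=prev(23) | reversed so far: 6 -> 23 -> 18
Step 4: curr=45, set curr.next=prev(6) | reversed so far: 45 -> 6 -> 23 -> 18
Step 5: curr=49, set curr.next=prev(45) | reversed so far: 49 -> 45 -> 6 -> 23 -> 18

49 -> 45 -> 6 -> 23 -> 18 -> None


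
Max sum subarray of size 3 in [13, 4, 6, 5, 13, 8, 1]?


[0:3]: 23
[1:4]: 15
[2:5]: 24
[3:6]: 26
[4:7]: 22

Max: 26 at [3:6]


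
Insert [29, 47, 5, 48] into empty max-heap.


Insert 29: [29]
Insert 47: [47, 29]
Insert 5: [47, 29, 5]
Insert 48: [48, 47, 5, 29]

Final heap: [48, 47, 5, 29]


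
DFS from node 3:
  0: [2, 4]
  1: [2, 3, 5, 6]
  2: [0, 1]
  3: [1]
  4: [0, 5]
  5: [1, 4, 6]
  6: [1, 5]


Visit 3, push [1]
Visit 1, push [6, 5, 2]
Visit 2, push [0]
Visit 0, push [4]
Visit 4, push [5]
Visit 5, push [6]
Visit 6, push []

DFS order: [3, 1, 2, 0, 4, 5, 6]


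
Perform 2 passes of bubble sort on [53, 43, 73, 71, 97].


Initial: [53, 43, 73, 71, 97]
Pass 1: [43, 53, 71, 73, 97] (2 swaps)
Pass 2: [43, 53, 71, 73, 97] (0 swaps)

After 2 passes: [43, 53, 71, 73, 97]


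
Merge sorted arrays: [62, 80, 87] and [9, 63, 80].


Take 9 from B
Take 62 from A
Take 63 from B
Take 80 from A
Take 80 from B

Merged: [9, 62, 63, 80, 80, 87]


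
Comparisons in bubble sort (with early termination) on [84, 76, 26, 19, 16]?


Algorithm: bubble sort (with early termination)
Input: [84, 76, 26, 19, 16]
Sorted: [16, 19, 26, 76, 84]

10


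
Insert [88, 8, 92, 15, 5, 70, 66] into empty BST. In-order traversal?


Insert 88: root
Insert 8: L from 88
Insert 92: R from 88
Insert 15: L from 88 -> R from 8
Insert 5: L from 88 -> L from 8
Insert 70: L from 88 -> R from 8 -> R from 15
Insert 66: L from 88 -> R from 8 -> R from 15 -> L from 70

In-order: [5, 8, 15, 66, 70, 88, 92]


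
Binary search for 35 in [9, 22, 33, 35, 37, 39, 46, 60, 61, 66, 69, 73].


Step 1: lo=0, hi=11, mid=5, val=39
Step 2: lo=0, hi=4, mid=2, val=33
Step 3: lo=3, hi=4, mid=3, val=35

Found at index 3


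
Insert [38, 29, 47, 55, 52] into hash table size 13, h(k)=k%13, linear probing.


Insert 38: h=12 -> slot 12
Insert 29: h=3 -> slot 3
Insert 47: h=8 -> slot 8
Insert 55: h=3, 1 probes -> slot 4
Insert 52: h=0 -> slot 0

Table: [52, None, None, 29, 55, None, None, None, 47, None, None, None, 38]


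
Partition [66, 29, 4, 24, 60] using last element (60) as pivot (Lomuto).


Pivot: 60
  29 <= 60: swap -> [29, 66, 4, 24, 60]
  4 <= 60: swap -> [29, 4, 66, 24, 60]
  24 <= 60: swap -> [29, 4, 24, 66, 60]
Place pivot at 3: [29, 4, 24, 60, 66]

Partitioned: [29, 4, 24, 60, 66]


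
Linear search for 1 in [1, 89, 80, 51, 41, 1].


i=0: 1==1 found!

Found at 0, 1 comps


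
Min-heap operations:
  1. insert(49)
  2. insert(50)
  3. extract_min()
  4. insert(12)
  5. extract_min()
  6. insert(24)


insert(49) -> [49]
insert(50) -> [49, 50]
extract_min()->49, [50]
insert(12) -> [12, 50]
extract_min()->12, [50]
insert(24) -> [24, 50]

Final heap: [24, 50]


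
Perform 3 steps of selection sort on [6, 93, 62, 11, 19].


Initial: [6, 93, 62, 11, 19]
Step 1: min=6 at 0
  Swap: [6, 93, 62, 11, 19]
Step 2: min=11 at 3
  Swap: [6, 11, 62, 93, 19]
Step 3: min=19 at 4
  Swap: [6, 11, 19, 93, 62]

After 3 steps: [6, 11, 19, 93, 62]


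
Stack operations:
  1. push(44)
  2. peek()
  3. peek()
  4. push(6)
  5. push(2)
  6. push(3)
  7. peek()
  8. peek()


push(44) -> [44]
peek()->44
peek()->44
push(6) -> [44, 6]
push(2) -> [44, 6, 2]
push(3) -> [44, 6, 2, 3]
peek()->3
peek()->3

Final stack: [44, 6, 2, 3]


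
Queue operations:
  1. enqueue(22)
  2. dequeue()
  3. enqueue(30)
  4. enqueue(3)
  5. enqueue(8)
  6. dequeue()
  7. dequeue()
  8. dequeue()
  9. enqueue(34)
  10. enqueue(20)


enqueue(22) -> [22]
dequeue()->22, []
enqueue(30) -> [30]
enqueue(3) -> [30, 3]
enqueue(8) -> [30, 3, 8]
dequeue()->30, [3, 8]
dequeue()->3, [8]
dequeue()->8, []
enqueue(34) -> [34]
enqueue(20) -> [34, 20]

Final queue: [34, 20]


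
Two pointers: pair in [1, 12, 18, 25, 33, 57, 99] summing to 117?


lo=0(1)+hi=6(99)=100
lo=1(12)+hi=6(99)=111
lo=2(18)+hi=6(99)=117

Yes: 18+99=117


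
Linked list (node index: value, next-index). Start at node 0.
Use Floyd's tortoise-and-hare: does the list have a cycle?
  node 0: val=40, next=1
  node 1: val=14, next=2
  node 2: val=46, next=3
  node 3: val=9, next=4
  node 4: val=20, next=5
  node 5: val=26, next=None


Floyd's tortoise (slow, +1) and hare (fast, +2):
  init: slow=0, fast=0
  step 1: slow=1, fast=2
  step 2: slow=2, fast=4
  step 3: fast 4->5->None, no cycle

Cycle: no


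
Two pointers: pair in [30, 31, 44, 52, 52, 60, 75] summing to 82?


lo=0(30)+hi=6(75)=105
lo=0(30)+hi=5(60)=90
lo=0(30)+hi=4(52)=82

Yes: 30+52=82


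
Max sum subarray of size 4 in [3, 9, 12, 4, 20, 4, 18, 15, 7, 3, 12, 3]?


[0:4]: 28
[1:5]: 45
[2:6]: 40
[3:7]: 46
[4:8]: 57
[5:9]: 44
[6:10]: 43
[7:11]: 37
[8:12]: 25

Max: 57 at [4:8]


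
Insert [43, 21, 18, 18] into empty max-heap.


Insert 43: [43]
Insert 21: [43, 21]
Insert 18: [43, 21, 18]
Insert 18: [43, 21, 18, 18]

Final heap: [43, 21, 18, 18]


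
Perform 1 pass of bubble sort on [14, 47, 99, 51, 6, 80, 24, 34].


Initial: [14, 47, 99, 51, 6, 80, 24, 34]
Pass 1: [14, 47, 51, 6, 80, 24, 34, 99] (5 swaps)

After 1 pass: [14, 47, 51, 6, 80, 24, 34, 99]


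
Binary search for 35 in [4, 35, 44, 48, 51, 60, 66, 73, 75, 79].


Step 1: lo=0, hi=9, mid=4, val=51
Step 2: lo=0, hi=3, mid=1, val=35

Found at index 1


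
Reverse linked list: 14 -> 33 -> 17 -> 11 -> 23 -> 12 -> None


Step 1: curr=14, set curr.next=prev(None) | reversed so far: 14
Step 2: curr=33, set curr.next=prev(14) | reversed so far: 33 -> 14
Step 3: curr=17, set curr.next=prev(33) | reversed so far: 17 -> 33 -> 14
Step 4: curr=11, set curr.next=prev(17) | reversed so far: 11 -> 17 -> 33 -> 14
Step 5: curr=23, set curr.next=prev(11) | reversed so far: 23 -> 11 -> 17 -> 33 -> 14
Step 6: curr=12, set curr.next=prev(23) | reversed so far: 12 -> 23 -> 11 -> 17 -> 33 -> 14

12 -> 23 -> 11 -> 17 -> 33 -> 14 -> None


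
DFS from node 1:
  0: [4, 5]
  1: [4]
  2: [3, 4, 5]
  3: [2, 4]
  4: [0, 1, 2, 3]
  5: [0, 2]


Visit 1, push [4]
Visit 4, push [3, 2, 0]
Visit 0, push [5]
Visit 5, push [2]
Visit 2, push [3]
Visit 3, push []

DFS order: [1, 4, 0, 5, 2, 3]


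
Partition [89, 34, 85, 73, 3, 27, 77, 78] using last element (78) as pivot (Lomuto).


Pivot: 78
  34 <= 78: swap -> [34, 89, 85, 73, 3, 27, 77, 78]
  73 <= 78: swap -> [34, 73, 85, 89, 3, 27, 77, 78]
  3 <= 78: swap -> [34, 73, 3, 89, 85, 27, 77, 78]
  27 <= 78: swap -> [34, 73, 3, 27, 85, 89, 77, 78]
  77 <= 78: swap -> [34, 73, 3, 27, 77, 89, 85, 78]
Place pivot at 5: [34, 73, 3, 27, 77, 78, 85, 89]

Partitioned: [34, 73, 3, 27, 77, 78, 85, 89]


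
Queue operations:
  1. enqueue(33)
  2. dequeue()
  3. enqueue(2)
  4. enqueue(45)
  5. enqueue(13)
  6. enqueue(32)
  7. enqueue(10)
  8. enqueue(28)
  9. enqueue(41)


enqueue(33) -> [33]
dequeue()->33, []
enqueue(2) -> [2]
enqueue(45) -> [2, 45]
enqueue(13) -> [2, 45, 13]
enqueue(32) -> [2, 45, 13, 32]
enqueue(10) -> [2, 45, 13, 32, 10]
enqueue(28) -> [2, 45, 13, 32, 10, 28]
enqueue(41) -> [2, 45, 13, 32, 10, 28, 41]

Final queue: [2, 45, 13, 32, 10, 28, 41]


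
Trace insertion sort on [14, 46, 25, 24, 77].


Initial: [14, 46, 25, 24, 77]
Insert 46: [14, 46, 25, 24, 77]
Insert 25: [14, 25, 46, 24, 77]
Insert 24: [14, 24, 25, 46, 77]
Insert 77: [14, 24, 25, 46, 77]

Sorted: [14, 24, 25, 46, 77]


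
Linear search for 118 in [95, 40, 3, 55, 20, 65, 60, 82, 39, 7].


i=0: 95!=118
i=1: 40!=118
i=2: 3!=118
i=3: 55!=118
i=4: 20!=118
i=5: 65!=118
i=6: 60!=118
i=7: 82!=118
i=8: 39!=118
i=9: 7!=118

Not found, 10 comps


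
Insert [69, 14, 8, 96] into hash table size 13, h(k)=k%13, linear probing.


Insert 69: h=4 -> slot 4
Insert 14: h=1 -> slot 1
Insert 8: h=8 -> slot 8
Insert 96: h=5 -> slot 5

Table: [None, 14, None, None, 69, 96, None, None, 8, None, None, None, None]


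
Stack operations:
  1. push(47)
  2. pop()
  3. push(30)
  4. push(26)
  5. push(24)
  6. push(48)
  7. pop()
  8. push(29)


push(47) -> [47]
pop()->47, []
push(30) -> [30]
push(26) -> [30, 26]
push(24) -> [30, 26, 24]
push(48) -> [30, 26, 24, 48]
pop()->48, [30, 26, 24]
push(29) -> [30, 26, 24, 29]

Final stack: [30, 26, 24, 29]


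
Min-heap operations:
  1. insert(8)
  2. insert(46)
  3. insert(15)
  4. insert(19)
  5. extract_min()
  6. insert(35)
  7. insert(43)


insert(8) -> [8]
insert(46) -> [8, 46]
insert(15) -> [8, 46, 15]
insert(19) -> [8, 19, 15, 46]
extract_min()->8, [15, 19, 46]
insert(35) -> [15, 19, 46, 35]
insert(43) -> [15, 19, 46, 35, 43]

Final heap: [15, 19, 46, 35, 43]


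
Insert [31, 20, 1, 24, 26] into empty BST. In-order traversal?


Insert 31: root
Insert 20: L from 31
Insert 1: L from 31 -> L from 20
Insert 24: L from 31 -> R from 20
Insert 26: L from 31 -> R from 20 -> R from 24

In-order: [1, 20, 24, 26, 31]


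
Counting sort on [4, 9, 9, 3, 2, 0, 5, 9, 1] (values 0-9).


Input: [4, 9, 9, 3, 2, 0, 5, 9, 1]
Counts: [1, 1, 1, 1, 1, 1, 0, 0, 0, 3]

Sorted: [0, 1, 2, 3, 4, 5, 9, 9, 9]


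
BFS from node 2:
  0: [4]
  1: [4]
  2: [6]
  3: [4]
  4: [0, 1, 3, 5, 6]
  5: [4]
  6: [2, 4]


Visit 2, enqueue [6]
Visit 6, enqueue [4]
Visit 4, enqueue [0, 1, 3, 5]
Visit 0, enqueue []
Visit 1, enqueue []
Visit 3, enqueue []
Visit 5, enqueue []

BFS order: [2, 6, 4, 0, 1, 3, 5]


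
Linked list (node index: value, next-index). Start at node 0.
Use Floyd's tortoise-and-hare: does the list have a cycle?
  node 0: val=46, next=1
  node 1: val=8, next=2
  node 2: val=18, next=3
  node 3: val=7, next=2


Floyd's tortoise (slow, +1) and hare (fast, +2):
  init: slow=0, fast=0
  step 1: slow=1, fast=2
  step 2: slow=2, fast=2
  slow == fast at node 2: cycle detected

Cycle: yes


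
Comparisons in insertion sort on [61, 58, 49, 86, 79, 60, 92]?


Algorithm: insertion sort
Input: [61, 58, 49, 86, 79, 60, 92]
Sorted: [49, 58, 60, 61, 79, 86, 92]

11


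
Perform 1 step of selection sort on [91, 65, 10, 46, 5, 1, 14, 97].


Initial: [91, 65, 10, 46, 5, 1, 14, 97]
Step 1: min=1 at 5
  Swap: [1, 65, 10, 46, 5, 91, 14, 97]

After 1 step: [1, 65, 10, 46, 5, 91, 14, 97]


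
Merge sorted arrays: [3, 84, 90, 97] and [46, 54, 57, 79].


Take 3 from A
Take 46 from B
Take 54 from B
Take 57 from B
Take 79 from B

Merged: [3, 46, 54, 57, 79, 84, 90, 97]


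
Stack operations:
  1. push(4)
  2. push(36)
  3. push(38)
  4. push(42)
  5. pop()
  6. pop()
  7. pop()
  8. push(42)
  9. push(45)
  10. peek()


push(4) -> [4]
push(36) -> [4, 36]
push(38) -> [4, 36, 38]
push(42) -> [4, 36, 38, 42]
pop()->42, [4, 36, 38]
pop()->38, [4, 36]
pop()->36, [4]
push(42) -> [4, 42]
push(45) -> [4, 42, 45]
peek()->45

Final stack: [4, 42, 45]


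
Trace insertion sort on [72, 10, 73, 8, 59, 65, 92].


Initial: [72, 10, 73, 8, 59, 65, 92]
Insert 10: [10, 72, 73, 8, 59, 65, 92]
Insert 73: [10, 72, 73, 8, 59, 65, 92]
Insert 8: [8, 10, 72, 73, 59, 65, 92]
Insert 59: [8, 10, 59, 72, 73, 65, 92]
Insert 65: [8, 10, 59, 65, 72, 73, 92]
Insert 92: [8, 10, 59, 65, 72, 73, 92]

Sorted: [8, 10, 59, 65, 72, 73, 92]


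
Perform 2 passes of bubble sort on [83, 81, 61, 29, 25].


Initial: [83, 81, 61, 29, 25]
Pass 1: [81, 61, 29, 25, 83] (4 swaps)
Pass 2: [61, 29, 25, 81, 83] (3 swaps)

After 2 passes: [61, 29, 25, 81, 83]


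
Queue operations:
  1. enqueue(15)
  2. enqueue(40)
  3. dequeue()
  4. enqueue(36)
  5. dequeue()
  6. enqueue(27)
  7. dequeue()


enqueue(15) -> [15]
enqueue(40) -> [15, 40]
dequeue()->15, [40]
enqueue(36) -> [40, 36]
dequeue()->40, [36]
enqueue(27) -> [36, 27]
dequeue()->36, [27]

Final queue: [27]


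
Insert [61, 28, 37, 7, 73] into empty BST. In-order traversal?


Insert 61: root
Insert 28: L from 61
Insert 37: L from 61 -> R from 28
Insert 7: L from 61 -> L from 28
Insert 73: R from 61

In-order: [7, 28, 37, 61, 73]


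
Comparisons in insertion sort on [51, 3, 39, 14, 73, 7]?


Algorithm: insertion sort
Input: [51, 3, 39, 14, 73, 7]
Sorted: [3, 7, 14, 39, 51, 73]

12


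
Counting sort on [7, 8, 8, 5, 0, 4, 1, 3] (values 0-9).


Input: [7, 8, 8, 5, 0, 4, 1, 3]
Counts: [1, 1, 0, 1, 1, 1, 0, 1, 2, 0]

Sorted: [0, 1, 3, 4, 5, 7, 8, 8]


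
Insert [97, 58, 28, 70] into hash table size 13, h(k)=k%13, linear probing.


Insert 97: h=6 -> slot 6
Insert 58: h=6, 1 probes -> slot 7
Insert 28: h=2 -> slot 2
Insert 70: h=5 -> slot 5

Table: [None, None, 28, None, None, 70, 97, 58, None, None, None, None, None]


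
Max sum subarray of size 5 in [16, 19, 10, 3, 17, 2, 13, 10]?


[0:5]: 65
[1:6]: 51
[2:7]: 45
[3:8]: 45

Max: 65 at [0:5]


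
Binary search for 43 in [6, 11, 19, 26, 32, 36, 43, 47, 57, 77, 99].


Step 1: lo=0, hi=10, mid=5, val=36
Step 2: lo=6, hi=10, mid=8, val=57
Step 3: lo=6, hi=7, mid=6, val=43

Found at index 6


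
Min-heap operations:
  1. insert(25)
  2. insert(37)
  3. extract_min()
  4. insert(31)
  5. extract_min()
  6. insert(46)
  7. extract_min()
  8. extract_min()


insert(25) -> [25]
insert(37) -> [25, 37]
extract_min()->25, [37]
insert(31) -> [31, 37]
extract_min()->31, [37]
insert(46) -> [37, 46]
extract_min()->37, [46]
extract_min()->46, []

Final heap: []


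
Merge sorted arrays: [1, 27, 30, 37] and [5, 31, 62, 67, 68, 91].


Take 1 from A
Take 5 from B
Take 27 from A
Take 30 from A
Take 31 from B
Take 37 from A

Merged: [1, 5, 27, 30, 31, 37, 62, 67, 68, 91]


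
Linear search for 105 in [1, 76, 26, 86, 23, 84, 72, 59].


i=0: 1!=105
i=1: 76!=105
i=2: 26!=105
i=3: 86!=105
i=4: 23!=105
i=5: 84!=105
i=6: 72!=105
i=7: 59!=105

Not found, 8 comps


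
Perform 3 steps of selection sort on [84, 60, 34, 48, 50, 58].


Initial: [84, 60, 34, 48, 50, 58]
Step 1: min=34 at 2
  Swap: [34, 60, 84, 48, 50, 58]
Step 2: min=48 at 3
  Swap: [34, 48, 84, 60, 50, 58]
Step 3: min=50 at 4
  Swap: [34, 48, 50, 60, 84, 58]

After 3 steps: [34, 48, 50, 60, 84, 58]


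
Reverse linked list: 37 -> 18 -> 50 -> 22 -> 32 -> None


Step 1: curr=37, set curr.next=prev(None) | reversed so far: 37
Step 2: curr=18, set curr.next=prev(37) | reversed so far: 18 -> 37
Step 3: curr=50, set curr.next=prev(18) | reversed so far: 50 -> 18 -> 37
Step 4: curr=22, set curr.next=prev(50) | reversed so far: 22 -> 50 -> 18 -> 37
Step 5: curr=32, set curr.next=prev(22) | reversed so far: 32 -> 22 -> 50 -> 18 -> 37

32 -> 22 -> 50 -> 18 -> 37 -> None


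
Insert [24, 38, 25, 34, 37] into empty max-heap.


Insert 24: [24]
Insert 38: [38, 24]
Insert 25: [38, 24, 25]
Insert 34: [38, 34, 25, 24]
Insert 37: [38, 37, 25, 24, 34]

Final heap: [38, 37, 25, 24, 34]


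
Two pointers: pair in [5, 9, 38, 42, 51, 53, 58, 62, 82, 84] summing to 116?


lo=0(5)+hi=9(84)=89
lo=1(9)+hi=9(84)=93
lo=2(38)+hi=9(84)=122
lo=2(38)+hi=8(82)=120
lo=2(38)+hi=7(62)=100
lo=3(42)+hi=7(62)=104
lo=4(51)+hi=7(62)=113
lo=5(53)+hi=7(62)=115
lo=6(58)+hi=7(62)=120

No pair found


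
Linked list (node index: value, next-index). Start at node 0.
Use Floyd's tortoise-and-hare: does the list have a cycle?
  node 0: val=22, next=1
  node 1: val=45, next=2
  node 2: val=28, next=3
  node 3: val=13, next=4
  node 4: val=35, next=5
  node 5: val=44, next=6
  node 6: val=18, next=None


Floyd's tortoise (slow, +1) and hare (fast, +2):
  init: slow=0, fast=0
  step 1: slow=1, fast=2
  step 2: slow=2, fast=4
  step 3: slow=3, fast=6
  step 4: fast -> None, no cycle

Cycle: no


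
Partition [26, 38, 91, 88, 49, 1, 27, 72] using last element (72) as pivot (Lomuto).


Pivot: 72
  26 <= 72: advance i (no swap)
  38 <= 72: advance i (no swap)
  49 <= 72: swap -> [26, 38, 49, 88, 91, 1, 27, 72]
  1 <= 72: swap -> [26, 38, 49, 1, 91, 88, 27, 72]
  27 <= 72: swap -> [26, 38, 49, 1, 27, 88, 91, 72]
Place pivot at 5: [26, 38, 49, 1, 27, 72, 91, 88]

Partitioned: [26, 38, 49, 1, 27, 72, 91, 88]
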